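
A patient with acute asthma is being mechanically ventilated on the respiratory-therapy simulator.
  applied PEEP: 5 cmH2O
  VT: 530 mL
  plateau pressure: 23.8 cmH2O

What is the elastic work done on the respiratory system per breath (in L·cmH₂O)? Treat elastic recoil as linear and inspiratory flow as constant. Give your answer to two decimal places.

4.98

Elastic work ≈ ½ × (Pplat − PEEP) × Vt = 0.5 × (23.8 − 5) × 0.530 L = 0.5 × 18.8 × 0.530 = 4.982 L·cmH2O.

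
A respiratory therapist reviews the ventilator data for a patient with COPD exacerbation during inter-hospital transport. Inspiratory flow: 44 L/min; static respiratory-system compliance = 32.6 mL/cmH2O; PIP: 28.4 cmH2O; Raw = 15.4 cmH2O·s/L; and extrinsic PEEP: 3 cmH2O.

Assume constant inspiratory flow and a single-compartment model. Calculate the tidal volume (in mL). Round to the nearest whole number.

Flow: 44 L/min ÷ 60 = 0.7333 L/s.
Equation of motion (constant flow): PIP = Vt/C + R·V̇ + PEEP.
Vt/C = PIP − R·V̇ − PEEP = 28.4 − 11.293 − 3 = 14.107 cmH2O.
Vt = C × 14.107 = 32.6 × 14.107 = 459.89 mL.

460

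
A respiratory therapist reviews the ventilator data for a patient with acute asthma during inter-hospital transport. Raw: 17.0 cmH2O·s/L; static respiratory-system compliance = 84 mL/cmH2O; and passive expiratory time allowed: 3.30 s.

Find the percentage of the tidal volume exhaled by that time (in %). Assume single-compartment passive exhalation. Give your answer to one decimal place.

τ = R × C = 17.0 × 84 mL/cmH2O = 17.0 × 0.084 L/cmH2O = 1.428 s.
Passive exhalation: V(t)/V₀ = e^(−t/τ) = e^(−3.30/1.428) = 0.09917.
Fraction exhaled = 1 − 0.09917 = 0.9008 → 90.08%.

90.1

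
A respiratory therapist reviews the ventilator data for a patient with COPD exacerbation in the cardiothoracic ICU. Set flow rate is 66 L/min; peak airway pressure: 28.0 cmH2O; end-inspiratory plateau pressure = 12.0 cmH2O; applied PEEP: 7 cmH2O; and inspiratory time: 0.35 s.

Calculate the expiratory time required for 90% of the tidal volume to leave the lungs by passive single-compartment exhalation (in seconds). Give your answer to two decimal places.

2.58

Flow: 66 L/min ÷ 60 = 1.1 L/s.
Vt = flow × Ti = 1.1 L/s × 0.35 s × 1000 mL/L = 385.0 mL.
R = (PIP − Pplat)/V̇ = (28.0 − 12.0) / 1.1 = 16.0/1.1 = 14.545 cmH2O·s/L.
C = Vt/(Pplat − PEEP) = 385.0 / (12.0 − 7) = 385.0/5.0 = 77.0 mL/cmH2O.
τ = R × C = 14.545 × 0.077 L/cmH2O = 1.12 s.
t = −τ·ln(1 − 0.90) = −1.12·ln(0.1) = 2.579 s.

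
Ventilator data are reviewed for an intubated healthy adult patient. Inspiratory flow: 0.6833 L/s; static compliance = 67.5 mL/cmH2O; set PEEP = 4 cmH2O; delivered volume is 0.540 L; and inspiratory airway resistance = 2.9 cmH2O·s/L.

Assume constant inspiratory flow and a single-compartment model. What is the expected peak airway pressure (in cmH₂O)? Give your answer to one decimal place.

Equation of motion (constant flow): PIP = Vt/C + R·V̇ + PEEP.
PIP = 540/67.5 + 2.9×0.6833 + 4 = 8.0 + 1.982 + 4 = 13.982 cmH2O.

14.0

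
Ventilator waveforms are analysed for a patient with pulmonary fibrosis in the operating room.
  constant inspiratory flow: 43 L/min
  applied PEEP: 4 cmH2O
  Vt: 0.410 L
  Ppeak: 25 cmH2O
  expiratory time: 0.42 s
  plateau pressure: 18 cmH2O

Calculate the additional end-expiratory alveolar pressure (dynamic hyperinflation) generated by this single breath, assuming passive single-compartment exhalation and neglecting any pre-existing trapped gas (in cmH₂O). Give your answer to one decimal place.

3.2

Flow: 43 L/min ÷ 60 = 0.7167 L/s.
R = (PIP − Pplat)/V̇ = (25 − 18) / 0.7167 = 7.0/0.7167 = 9.767 cmH2O·s/L.
C = Vt/(Pplat − PEEP) = 410.0 / (18 − 4) = 410.0/14.0 = 29.286 mL/cmH2O.
τ = R × C = 9.767 × 0.02929 L/cmH2O = 0.2861 s.
Fraction remaining = e^(−Te/τ) = e^(−0.42/0.2861) = 0.2304; trapped volume = 410.0 × 0.2304 = 94.464 mL.
Additional alveolar pressure from trapping ≈ V_trapped / C = 94.464 / 29.286 = 3.226 cmH2O.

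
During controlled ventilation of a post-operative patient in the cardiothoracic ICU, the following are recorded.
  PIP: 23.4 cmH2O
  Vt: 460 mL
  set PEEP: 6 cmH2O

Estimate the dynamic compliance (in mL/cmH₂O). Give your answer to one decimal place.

26.4

Dynamic compliance = Vt / (PIP − PEEP) = 460 / (23.4 − 6) = 460 / 17.4 = 26.437 mL/cmH2O.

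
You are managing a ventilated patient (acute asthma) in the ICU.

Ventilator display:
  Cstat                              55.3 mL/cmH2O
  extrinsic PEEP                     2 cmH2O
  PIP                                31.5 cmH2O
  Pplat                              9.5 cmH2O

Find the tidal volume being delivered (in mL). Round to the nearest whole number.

Vt = Cstat × (Pplat − PEEP) = 55.3 × (9.5 − 2) = 55.3 × 7.5 = 414.75 mL.

415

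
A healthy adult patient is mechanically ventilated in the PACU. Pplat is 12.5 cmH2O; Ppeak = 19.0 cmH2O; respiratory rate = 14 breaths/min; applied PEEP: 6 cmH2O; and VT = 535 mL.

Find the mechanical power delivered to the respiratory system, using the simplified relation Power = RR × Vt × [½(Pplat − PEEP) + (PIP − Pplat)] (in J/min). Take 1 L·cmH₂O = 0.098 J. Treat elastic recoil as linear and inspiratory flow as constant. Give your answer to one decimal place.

Per-breath work = Vt × [½(Pplat−PEEP) + (PIP−Pplat)] = 0.535 × [0.5×6.5 + 6.5] = 0.535 × 9.75 = 5.216 L·cmH2O.
Power = 14 × 5.216 = 73.024 L·cmH2O/min.
× 0.098 J/(L·cmH2O) → 7.156 J/min.

7.2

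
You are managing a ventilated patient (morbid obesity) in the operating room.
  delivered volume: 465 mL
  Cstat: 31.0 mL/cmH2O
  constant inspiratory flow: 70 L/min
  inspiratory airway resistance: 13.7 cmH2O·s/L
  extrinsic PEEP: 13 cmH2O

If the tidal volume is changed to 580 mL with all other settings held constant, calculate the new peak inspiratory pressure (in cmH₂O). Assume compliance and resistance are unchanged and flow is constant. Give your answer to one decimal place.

Flow: 70 L/min ÷ 60 = 1.1667 L/s.
PIP = Vt/C + R·V̇ + PEEP (constant-flow equation of motion).
Only the elastic term changes: ΔPIP = ΔVt / C = (580 − 465) / 31.0 = 3.71 cmH2O.
Original PIP = 465/31.0 + 13.7×1.1667 + 13 = 43.984 cmH2O; new PIP = 43.984 + (3.71) = 47.694 cmH2O.

47.7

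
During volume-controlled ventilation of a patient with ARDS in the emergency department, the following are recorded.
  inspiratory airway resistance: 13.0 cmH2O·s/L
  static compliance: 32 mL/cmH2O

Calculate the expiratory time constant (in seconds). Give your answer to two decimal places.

0.42

τ = R × C = 13.0 × 32 mL/cmH2O = 13.0 × 0.032 L/cmH2O = 0.416 s.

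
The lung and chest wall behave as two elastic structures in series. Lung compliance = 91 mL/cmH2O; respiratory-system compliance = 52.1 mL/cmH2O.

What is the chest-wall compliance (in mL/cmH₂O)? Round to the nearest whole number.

1/Ccw = 1/Crs − 1/CL.
1/Ccw = 1/52.1 − 1/91 = 0.008205.
Ccw = 121.88 mL/cmH2O.

122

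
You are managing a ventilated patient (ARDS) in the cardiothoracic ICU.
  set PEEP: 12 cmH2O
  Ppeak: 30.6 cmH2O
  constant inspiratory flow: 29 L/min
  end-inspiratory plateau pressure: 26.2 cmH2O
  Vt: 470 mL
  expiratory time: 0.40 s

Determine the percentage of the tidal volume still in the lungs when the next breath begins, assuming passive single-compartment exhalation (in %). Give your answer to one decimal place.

26.5

Flow: 29 L/min ÷ 60 = 0.4833 L/s.
R = (PIP − Pplat)/V̇ = (30.6 − 26.2) / 0.4833 = 4.4/0.4833 = 9.104 cmH2O·s/L.
C = Vt/(Pplat − PEEP) = 470.0 / (26.2 − 12) = 470.0/14.2 = 33.099 mL/cmH2O.
τ = R × C = 9.104 × 0.0331 L/cmH2O = 0.3013 s.
Fraction remaining at end-expiration = e^(−Te/τ) = e^(−0.40/0.3013) = 0.2651 → 26.51%.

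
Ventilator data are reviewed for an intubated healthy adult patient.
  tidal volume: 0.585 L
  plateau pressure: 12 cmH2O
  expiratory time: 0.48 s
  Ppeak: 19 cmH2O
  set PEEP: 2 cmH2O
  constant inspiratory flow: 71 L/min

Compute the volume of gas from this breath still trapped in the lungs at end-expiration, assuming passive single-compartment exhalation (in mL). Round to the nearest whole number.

Flow: 71 L/min ÷ 60 = 1.1833 L/s.
R = (PIP − Pplat)/V̇ = (19 − 12) / 1.1833 = 7.0/1.1833 = 5.916 cmH2O·s/L.
C = Vt/(Pplat − PEEP) = 585.0 / (12 − 2) = 585.0/10.0 = 58.5 mL/cmH2O.
τ = R × C = 5.916 × 0.0585 L/cmH2O = 0.3461 s.
Fraction remaining = e^(−Te/τ) = e^(−0.48/0.3461) = 0.2499.
Trapped volume = 585.0 × 0.2499 = 146.19 mL.

146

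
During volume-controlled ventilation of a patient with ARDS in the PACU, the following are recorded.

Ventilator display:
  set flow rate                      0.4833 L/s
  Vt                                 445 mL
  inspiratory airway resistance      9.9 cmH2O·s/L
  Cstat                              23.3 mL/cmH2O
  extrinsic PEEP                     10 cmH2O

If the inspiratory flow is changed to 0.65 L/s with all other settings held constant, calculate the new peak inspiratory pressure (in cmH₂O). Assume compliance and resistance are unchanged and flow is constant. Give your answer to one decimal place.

PIP = Vt/C + R·V̇ + PEEP (constant-flow equation of motion).
Only the resistive term changes: ΔPIP = R × ΔV̇ = 9.9 × (0.65 − 0.4833) = 9.9 × 0.1667 = 1.65 cmH2O.
Original PIP = 445/23.3 + 9.9×0.4833 + 10 = 33.883 cmH2O; new PIP = 33.883 + (1.65) = 35.533 cmH2O.

35.5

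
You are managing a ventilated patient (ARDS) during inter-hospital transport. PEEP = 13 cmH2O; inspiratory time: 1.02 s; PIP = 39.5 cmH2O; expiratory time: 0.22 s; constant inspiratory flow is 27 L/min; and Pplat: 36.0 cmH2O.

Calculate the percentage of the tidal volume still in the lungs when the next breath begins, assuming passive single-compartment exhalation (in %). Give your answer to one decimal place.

24.2

Flow: 27 L/min ÷ 60 = 0.45 L/s.
Vt = flow × Ti = 0.45 L/s × 1.02 s × 1000 mL/L = 459.0 mL.
R = (PIP − Pplat)/V̇ = (39.5 − 36.0) / 0.45 = 3.5/0.45 = 7.778 cmH2O·s/L.
C = Vt/(Pplat − PEEP) = 459.0 / (36.0 − 13) = 459.0/23.0 = 19.957 mL/cmH2O.
τ = R × C = 7.778 × 0.01996 L/cmH2O = 0.1552 s.
Fraction remaining at end-expiration = e^(−Te/τ) = e^(−0.22/0.1552) = 0.2423 → 24.23%.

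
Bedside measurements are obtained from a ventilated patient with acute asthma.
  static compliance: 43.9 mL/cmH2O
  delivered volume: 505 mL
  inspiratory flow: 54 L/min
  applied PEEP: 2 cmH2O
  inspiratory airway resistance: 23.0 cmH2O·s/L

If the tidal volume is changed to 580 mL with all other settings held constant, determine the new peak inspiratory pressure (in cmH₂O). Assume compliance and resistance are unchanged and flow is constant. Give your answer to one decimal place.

Flow: 54 L/min ÷ 60 = 0.9 L/s.
PIP = Vt/C + R·V̇ + PEEP (constant-flow equation of motion).
Only the elastic term changes: ΔPIP = ΔVt / C = (580 − 505) / 43.9 = 1.708 cmH2O.
Original PIP = 505/43.9 + 23.0×0.9 + 2 = 34.203 cmH2O; new PIP = 34.203 + (1.708) = 35.911 cmH2O.

35.9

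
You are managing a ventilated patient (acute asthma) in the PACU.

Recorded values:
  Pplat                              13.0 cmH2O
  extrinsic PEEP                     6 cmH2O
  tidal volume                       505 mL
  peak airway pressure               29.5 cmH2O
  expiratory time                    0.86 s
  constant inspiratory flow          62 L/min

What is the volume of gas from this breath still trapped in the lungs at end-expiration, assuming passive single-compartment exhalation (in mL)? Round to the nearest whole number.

239

Flow: 62 L/min ÷ 60 = 1.0333 L/s.
R = (PIP − Pplat)/V̇ = (29.5 − 13.0) / 1.0333 = 16.5/1.0333 = 15.968 cmH2O·s/L.
C = Vt/(Pplat − PEEP) = 505.0 / (13.0 − 6) = 505.0/7.0 = 72.143 mL/cmH2O.
τ = R × C = 15.968 × 0.07214 L/cmH2O = 1.152 s.
Fraction remaining = e^(−Te/τ) = e^(−0.86/1.152) = 0.474.
Trapped volume = 505.0 × 0.474 = 239.37 mL.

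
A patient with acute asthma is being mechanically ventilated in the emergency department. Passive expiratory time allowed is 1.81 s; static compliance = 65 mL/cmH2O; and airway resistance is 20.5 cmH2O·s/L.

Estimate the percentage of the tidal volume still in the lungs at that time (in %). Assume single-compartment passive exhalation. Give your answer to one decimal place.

25.7

τ = R × C = 20.5 × 65 mL/cmH2O = 20.5 × 0.065 L/cmH2O = 1.333 s.
Passive exhalation: V(t)/V₀ = e^(−t/τ) = e^(−1.81/1.333) = 0.2572.
Fraction remaining = 0.2572 → 25.72%.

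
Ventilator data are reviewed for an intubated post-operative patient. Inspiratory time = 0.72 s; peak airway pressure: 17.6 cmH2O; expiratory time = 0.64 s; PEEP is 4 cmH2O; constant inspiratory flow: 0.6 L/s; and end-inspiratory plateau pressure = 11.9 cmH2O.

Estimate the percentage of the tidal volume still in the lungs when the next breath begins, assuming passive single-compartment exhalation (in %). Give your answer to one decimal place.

Vt = flow × Ti = 0.6 L/s × 0.72 s × 1000 mL/L = 432.0 mL.
R = (PIP − Pplat)/V̇ = (17.6 − 11.9) / 0.6 = 5.7/0.6 = 9.5 cmH2O·s/L.
C = Vt/(Pplat − PEEP) = 432.0 / (11.9 − 4) = 432.0/7.9 = 54.684 mL/cmH2O.
τ = R × C = 9.5 × 0.05468 L/cmH2O = 0.5195 s.
Fraction remaining at end-expiration = e^(−Te/τ) = e^(−0.64/0.5195) = 0.2917 → 29.17%.

29.2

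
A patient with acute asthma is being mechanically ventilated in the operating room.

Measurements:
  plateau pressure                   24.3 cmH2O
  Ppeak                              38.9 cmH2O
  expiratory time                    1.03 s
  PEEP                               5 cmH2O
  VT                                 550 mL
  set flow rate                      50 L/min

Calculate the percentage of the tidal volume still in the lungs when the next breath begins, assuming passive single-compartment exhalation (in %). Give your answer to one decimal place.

12.7

Flow: 50 L/min ÷ 60 = 0.8333 L/s.
R = (PIP − Pplat)/V̇ = (38.9 − 24.3) / 0.8333 = 14.6/0.8333 = 17.521 cmH2O·s/L.
C = Vt/(Pplat − PEEP) = 550.0 / (24.3 − 5) = 550.0/19.3 = 28.497 mL/cmH2O.
τ = R × C = 17.521 × 0.0285 L/cmH2O = 0.4993 s.
Fraction remaining at end-expiration = e^(−Te/τ) = e^(−1.03/0.4993) = 0.1271 → 12.71%.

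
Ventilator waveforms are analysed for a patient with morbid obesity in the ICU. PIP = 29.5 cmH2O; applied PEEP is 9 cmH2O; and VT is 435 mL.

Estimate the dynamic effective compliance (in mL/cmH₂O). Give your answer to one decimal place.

21.2

Dynamic compliance = Vt / (PIP − PEEP) = 435 / (29.5 − 9) = 435 / 20.5 = 21.22 mL/cmH2O.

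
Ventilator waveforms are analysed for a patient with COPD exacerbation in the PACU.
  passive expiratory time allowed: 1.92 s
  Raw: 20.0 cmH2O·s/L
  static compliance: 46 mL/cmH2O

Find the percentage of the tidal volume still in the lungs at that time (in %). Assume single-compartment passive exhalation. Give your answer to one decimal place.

τ = R × C = 20.0 × 46 mL/cmH2O = 20.0 × 0.046 L/cmH2O = 0.92 s.
Passive exhalation: V(t)/V₀ = e^(−t/τ) = e^(−1.92/0.92) = 0.1241.
Fraction remaining = 0.1241 → 12.41%.

12.4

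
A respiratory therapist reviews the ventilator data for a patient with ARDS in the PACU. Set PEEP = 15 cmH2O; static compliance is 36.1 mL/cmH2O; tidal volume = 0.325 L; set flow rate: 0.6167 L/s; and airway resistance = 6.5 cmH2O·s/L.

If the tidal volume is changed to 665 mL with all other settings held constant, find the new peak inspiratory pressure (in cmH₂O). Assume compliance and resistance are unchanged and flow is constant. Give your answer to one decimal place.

37.4

PIP = Vt/C + R·V̇ + PEEP (constant-flow equation of motion).
Only the elastic term changes: ΔPIP = ΔVt / C = (665 − 325) / 36.1 = 9.418 cmH2O.
Original PIP = 325/36.1 + 6.5×0.6167 + 15 = 28.011 cmH2O; new PIP = 28.011 + (9.418) = 37.429 cmH2O.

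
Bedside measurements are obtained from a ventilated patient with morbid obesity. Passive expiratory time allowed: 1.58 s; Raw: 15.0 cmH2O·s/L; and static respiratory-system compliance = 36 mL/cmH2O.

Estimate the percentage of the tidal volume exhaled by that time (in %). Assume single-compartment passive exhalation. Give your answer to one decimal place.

τ = R × C = 15.0 × 36 mL/cmH2O = 15.0 × 0.036 L/cmH2O = 0.54 s.
Passive exhalation: V(t)/V₀ = e^(−t/τ) = e^(−1.58/0.54) = 0.05362.
Fraction exhaled = 1 − 0.05362 = 0.9464 → 94.64%.

94.6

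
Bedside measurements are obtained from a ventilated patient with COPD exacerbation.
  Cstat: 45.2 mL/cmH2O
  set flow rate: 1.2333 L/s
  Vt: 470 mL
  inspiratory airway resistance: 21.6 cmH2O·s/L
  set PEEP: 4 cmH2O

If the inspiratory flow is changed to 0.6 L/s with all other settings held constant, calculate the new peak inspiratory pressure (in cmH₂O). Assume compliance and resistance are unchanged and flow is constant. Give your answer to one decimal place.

PIP = Vt/C + R·V̇ + PEEP (constant-flow equation of motion).
Only the resistive term changes: ΔPIP = R × ΔV̇ = 21.6 × (0.6 − 1.2333) = 21.6 × -0.6333 = -13.679 cmH2O.
Original PIP = 470/45.2 + 21.6×1.2333 + 4 = 41.038 cmH2O; new PIP = 41.038 + (-13.679) = 27.359 cmH2O.

27.4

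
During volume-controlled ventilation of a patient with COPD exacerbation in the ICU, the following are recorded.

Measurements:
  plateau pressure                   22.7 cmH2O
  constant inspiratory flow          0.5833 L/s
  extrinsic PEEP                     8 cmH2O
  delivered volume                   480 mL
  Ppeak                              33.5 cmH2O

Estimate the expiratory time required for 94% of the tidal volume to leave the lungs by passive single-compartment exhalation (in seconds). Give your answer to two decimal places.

1.70

R = (PIP − Pplat)/V̇ = (33.5 − 22.7) / 0.5833 = 10.8/0.5833 = 18.515 cmH2O·s/L.
C = Vt/(Pplat − PEEP) = 480.0 / (22.7 − 8) = 480.0/14.7 = 32.653 mL/cmH2O.
τ = R × C = 18.515 × 0.03265 L/cmH2O = 0.6045 s.
t = −τ·ln(1 − 0.94) = −0.6045·ln(0.06) = 1.701 s.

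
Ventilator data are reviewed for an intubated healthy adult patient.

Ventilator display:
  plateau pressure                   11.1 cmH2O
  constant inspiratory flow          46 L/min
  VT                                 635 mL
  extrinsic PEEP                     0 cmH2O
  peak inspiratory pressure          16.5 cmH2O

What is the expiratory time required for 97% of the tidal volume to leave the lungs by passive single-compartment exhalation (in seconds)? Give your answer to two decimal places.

1.41

Flow: 46 L/min ÷ 60 = 0.7667 L/s.
R = (PIP − Pplat)/V̇ = (16.5 − 11.1) / 0.7667 = 5.4/0.7667 = 7.043 cmH2O·s/L.
C = Vt/(Pplat − PEEP) = 635.0 / (11.1 − 0) = 635.0/11.1 = 57.207 mL/cmH2O.
τ = R × C = 7.043 × 0.05721 L/cmH2O = 0.4029 s.
t = −τ·ln(1 − 0.97) = −0.4029·ln(0.03) = 1.413 s.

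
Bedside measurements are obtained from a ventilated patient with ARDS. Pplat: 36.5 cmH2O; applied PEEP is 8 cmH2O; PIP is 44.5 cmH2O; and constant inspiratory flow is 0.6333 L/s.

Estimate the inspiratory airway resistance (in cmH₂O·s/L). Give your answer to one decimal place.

12.6

Raw = (PIP − Pplat) / flow = (44.5 − 36.5) / 0.6333 = 8.0 / 0.6333 = 12.632 cmH2O·s/L.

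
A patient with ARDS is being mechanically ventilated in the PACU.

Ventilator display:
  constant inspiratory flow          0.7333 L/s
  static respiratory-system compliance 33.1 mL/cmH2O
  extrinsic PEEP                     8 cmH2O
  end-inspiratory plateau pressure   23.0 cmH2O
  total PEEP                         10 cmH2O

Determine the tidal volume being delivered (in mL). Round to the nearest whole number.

End-expiratory occlusion gives total PEEP = 10 cmH2O (intrinsic PEEP = 10 − 8 = 2). Use total PEEP for the elastic gradient.
Vt = Cstat × (Pplat − PEEPtotal) = 33.1 × (23.0 − 10) = 33.1 × 13.0 = 430.3 mL.

430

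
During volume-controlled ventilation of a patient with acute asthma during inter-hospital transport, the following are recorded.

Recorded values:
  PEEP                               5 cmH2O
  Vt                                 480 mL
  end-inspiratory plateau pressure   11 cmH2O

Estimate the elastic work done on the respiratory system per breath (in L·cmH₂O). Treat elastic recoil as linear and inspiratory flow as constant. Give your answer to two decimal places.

1.44

Elastic work ≈ ½ × (Pplat − PEEP) × Vt = 0.5 × (11 − 5) × 0.480 L = 0.5 × 6.0 × 0.480 = 1.44 L·cmH2O.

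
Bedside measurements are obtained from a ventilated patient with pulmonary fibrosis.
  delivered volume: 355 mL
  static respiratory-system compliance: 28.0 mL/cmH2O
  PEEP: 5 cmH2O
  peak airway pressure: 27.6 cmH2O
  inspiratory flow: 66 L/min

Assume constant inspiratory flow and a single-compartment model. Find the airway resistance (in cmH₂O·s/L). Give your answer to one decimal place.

Flow: 66 L/min ÷ 60 = 1.1 L/s.
Equation of motion (constant flow): PIP = Vt/C + R·V̇ + PEEP.
R·V̇ = PIP − Vt/C − PEEP = 27.6 − 355/28.0 − 5 = 27.6 − 12.679 − 5 = 9.921 cmH2O.
R = 9.921 / 1.1 = 9.019 cmH2O·s/L.

9.0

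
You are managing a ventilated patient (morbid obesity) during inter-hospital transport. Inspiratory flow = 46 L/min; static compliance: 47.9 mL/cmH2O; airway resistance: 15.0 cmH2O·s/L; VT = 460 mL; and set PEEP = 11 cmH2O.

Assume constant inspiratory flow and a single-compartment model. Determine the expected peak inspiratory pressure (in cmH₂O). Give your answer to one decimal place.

Flow: 46 L/min ÷ 60 = 0.7667 L/s.
Equation of motion (constant flow): PIP = Vt/C + R·V̇ + PEEP.
PIP = 460/47.9 + 15.0×0.7667 + 11 = 9.603 + 11.501 + 11 = 32.104 cmH2O.

32.1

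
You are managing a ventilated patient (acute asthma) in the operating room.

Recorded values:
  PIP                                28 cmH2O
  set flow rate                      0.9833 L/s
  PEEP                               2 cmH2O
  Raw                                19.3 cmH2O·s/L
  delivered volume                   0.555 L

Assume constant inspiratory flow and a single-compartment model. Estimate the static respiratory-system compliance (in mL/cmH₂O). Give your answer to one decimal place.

Equation of motion (constant flow): PIP = Vt/C + R·V̇ + PEEP.
Vt/C = PIP − R·V̇ − PEEP = 28 − 19.3×0.9833 − 2 = 28 − 18.978 − 2 = 7.022 cmH2O.
C = Vt / 7.022 = 555 / 7.022 = 79.037 mL/cmH2O.

79.0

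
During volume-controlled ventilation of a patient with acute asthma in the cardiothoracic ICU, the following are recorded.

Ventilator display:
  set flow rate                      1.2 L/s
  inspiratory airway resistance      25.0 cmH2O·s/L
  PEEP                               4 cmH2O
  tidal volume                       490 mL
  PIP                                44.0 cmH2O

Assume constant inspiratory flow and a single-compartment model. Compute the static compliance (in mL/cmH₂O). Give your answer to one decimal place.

49.0

Equation of motion (constant flow): PIP = Vt/C + R·V̇ + PEEP.
Vt/C = PIP − R·V̇ − PEEP = 44.0 − 25.0×1.2 − 4 = 44.0 − 30.0 − 4 = 10.0 cmH2O.
C = Vt / 10.0 = 490 / 10.0 = 49.0 mL/cmH2O.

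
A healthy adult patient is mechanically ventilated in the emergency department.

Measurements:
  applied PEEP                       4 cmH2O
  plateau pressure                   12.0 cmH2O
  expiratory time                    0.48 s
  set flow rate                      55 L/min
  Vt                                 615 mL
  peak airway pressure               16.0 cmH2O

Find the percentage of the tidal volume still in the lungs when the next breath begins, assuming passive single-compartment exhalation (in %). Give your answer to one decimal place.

Flow: 55 L/min ÷ 60 = 0.9167 L/s.
R = (PIP − Pplat)/V̇ = (16.0 − 12.0) / 0.9167 = 4.0/0.9167 = 4.363 cmH2O·s/L.
C = Vt/(Pplat − PEEP) = 615.0 / (12.0 − 4) = 615.0/8.0 = 76.875 mL/cmH2O.
τ = R × C = 4.363 × 0.07688 L/cmH2O = 0.3354 s.
Fraction remaining at end-expiration = e^(−Te/τ) = e^(−0.48/0.3354) = 0.239 → 23.9%.

23.9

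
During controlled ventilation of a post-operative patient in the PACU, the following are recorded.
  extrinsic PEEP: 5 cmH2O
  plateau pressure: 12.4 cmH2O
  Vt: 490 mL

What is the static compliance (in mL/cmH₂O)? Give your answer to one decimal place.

66.2

Cstat = Vt / (Pplat − PEEP) = 490 / (12.4 − 5) = 490 / 7.4 = 66.216 mL/cmH2O.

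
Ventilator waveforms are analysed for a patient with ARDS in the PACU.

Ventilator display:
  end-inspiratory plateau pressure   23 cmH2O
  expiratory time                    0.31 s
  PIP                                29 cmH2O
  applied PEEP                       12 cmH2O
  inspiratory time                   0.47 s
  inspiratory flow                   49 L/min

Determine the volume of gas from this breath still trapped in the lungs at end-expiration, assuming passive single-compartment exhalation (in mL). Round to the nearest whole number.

Flow: 49 L/min ÷ 60 = 0.8167 L/s.
Vt = flow × Ti = 0.8167 L/s × 0.47 s × 1000 mL/L = 383.85 mL.
R = (PIP − Pplat)/V̇ = (29 − 23) / 0.8167 = 6.0/0.8167 = 7.347 cmH2O·s/L.
C = Vt/(Pplat − PEEP) = 383.85 / (23 − 12) = 383.85/11.0 = 34.895 mL/cmH2O.
τ = R × C = 7.347 × 0.0349 L/cmH2O = 0.2564 s.
Fraction remaining = e^(−Te/τ) = e^(−0.31/0.2564) = 0.2985.
Trapped volume = 383.85 × 0.2985 = 114.58 mL.

115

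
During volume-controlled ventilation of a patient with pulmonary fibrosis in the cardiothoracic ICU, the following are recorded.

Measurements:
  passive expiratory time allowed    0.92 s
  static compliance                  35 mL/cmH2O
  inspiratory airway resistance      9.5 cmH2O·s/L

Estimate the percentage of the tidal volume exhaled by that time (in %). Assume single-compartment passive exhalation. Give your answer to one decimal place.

τ = R × C = 9.5 × 35 mL/cmH2O = 9.5 × 0.035 L/cmH2O = 0.3325 s.
Passive exhalation: V(t)/V₀ = e^(−t/τ) = e^(−0.92/0.3325) = 0.06286.
Fraction exhaled = 1 − 0.06286 = 0.9371 → 93.71%.

93.7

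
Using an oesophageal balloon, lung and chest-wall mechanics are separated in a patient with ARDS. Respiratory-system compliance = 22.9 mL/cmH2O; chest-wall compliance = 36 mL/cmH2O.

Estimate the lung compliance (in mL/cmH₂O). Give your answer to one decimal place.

1/CL = 1/Crs − 1/Ccw.
1/CL = 1/22.9 − 1/36 = 0.01589.
CL = 62.933 mL/cmH2O.

62.9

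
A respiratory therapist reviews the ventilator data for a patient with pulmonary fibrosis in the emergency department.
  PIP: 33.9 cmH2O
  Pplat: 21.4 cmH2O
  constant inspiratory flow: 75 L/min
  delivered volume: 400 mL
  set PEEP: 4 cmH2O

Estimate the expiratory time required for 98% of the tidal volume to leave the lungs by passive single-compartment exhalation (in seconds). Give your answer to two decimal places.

0.90

Flow: 75 L/min ÷ 60 = 1.25 L/s.
R = (PIP − Pplat)/V̇ = (33.9 − 21.4) / 1.25 = 12.5/1.25 = 10.0 cmH2O·s/L.
C = Vt/(Pplat − PEEP) = 400.0 / (21.4 − 4) = 400.0/17.4 = 22.989 mL/cmH2O.
τ = R × C = 10.0 × 0.02299 L/cmH2O = 0.2299 s.
t = −τ·ln(1 − 0.98) = −0.2299·ln(0.02) = 0.8994 s.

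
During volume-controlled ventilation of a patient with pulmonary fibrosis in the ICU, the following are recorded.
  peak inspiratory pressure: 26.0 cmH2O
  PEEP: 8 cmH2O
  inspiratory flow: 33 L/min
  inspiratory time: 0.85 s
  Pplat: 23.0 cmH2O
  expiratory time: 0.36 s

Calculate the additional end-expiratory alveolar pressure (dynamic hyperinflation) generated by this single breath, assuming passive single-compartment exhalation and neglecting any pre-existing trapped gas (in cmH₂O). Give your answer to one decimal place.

1.8

Flow: 33 L/min ÷ 60 = 0.55 L/s.
Vt = flow × Ti = 0.55 L/s × 0.85 s × 1000 mL/L = 467.5 mL.
R = (PIP − Pplat)/V̇ = (26.0 − 23.0) / 0.55 = 3.0/0.55 = 5.455 cmH2O·s/L.
C = Vt/(Pplat − PEEP) = 467.5 / (23.0 − 8) = 467.5/15.0 = 31.167 mL/cmH2O.
τ = R × C = 5.455 × 0.03117 L/cmH2O = 0.17 s.
Fraction remaining = e^(−Te/τ) = e^(−0.36/0.17) = 0.1203; trapped volume = 467.5 × 0.1203 = 56.24 mL.
Additional alveolar pressure from trapping ≈ V_trapped / C = 56.24 / 31.167 = 1.804 cmH2O.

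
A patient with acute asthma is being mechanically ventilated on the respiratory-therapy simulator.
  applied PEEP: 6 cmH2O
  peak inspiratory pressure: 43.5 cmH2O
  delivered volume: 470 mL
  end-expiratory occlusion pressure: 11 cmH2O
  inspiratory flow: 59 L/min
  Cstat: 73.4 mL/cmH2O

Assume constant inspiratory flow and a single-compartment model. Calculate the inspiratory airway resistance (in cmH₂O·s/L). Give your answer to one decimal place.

26.5

Flow: 59 L/min ÷ 60 = 0.9833 L/s.
Total PEEP = 11 cmH2O (set 6 + intrinsic 5); this is the baseline alveolar pressure.
Equation of motion (constant flow): PIP = Vt/C + R·V̇ + PEEP.
R·V̇ = PIP − Vt/C − PEEP = 43.5 − 470/73.4 − 11 = 43.5 − 6.403 − 11 = 26.097 cmH2O.
R = 26.097 / 0.9833 = 26.54 cmH2O·s/L.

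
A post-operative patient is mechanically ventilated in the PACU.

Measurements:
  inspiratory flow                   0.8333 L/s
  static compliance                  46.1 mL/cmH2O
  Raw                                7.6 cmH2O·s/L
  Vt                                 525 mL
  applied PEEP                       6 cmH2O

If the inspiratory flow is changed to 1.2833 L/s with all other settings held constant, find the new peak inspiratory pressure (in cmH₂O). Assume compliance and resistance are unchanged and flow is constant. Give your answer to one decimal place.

PIP = Vt/C + R·V̇ + PEEP (constant-flow equation of motion).
Only the resistive term changes: ΔPIP = R × ΔV̇ = 7.6 × (1.2833 − 0.8333) = 7.6 × 0.45 = 3.42 cmH2O.
Original PIP = 525/46.1 + 7.6×0.8333 + 6 = 23.721 cmH2O; new PIP = 23.721 + (3.42) = 27.141 cmH2O.

27.1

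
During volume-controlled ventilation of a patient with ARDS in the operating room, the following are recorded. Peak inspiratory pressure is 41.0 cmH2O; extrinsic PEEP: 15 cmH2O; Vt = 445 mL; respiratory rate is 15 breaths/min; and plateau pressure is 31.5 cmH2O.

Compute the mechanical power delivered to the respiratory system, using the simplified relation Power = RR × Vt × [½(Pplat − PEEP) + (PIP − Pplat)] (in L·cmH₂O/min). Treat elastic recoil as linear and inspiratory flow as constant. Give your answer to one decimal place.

Per-breath work = Vt × [½(Pplat−PEEP) + (PIP−Pplat)] = 0.445 × [0.5×16.5 + 9.5] = 0.445 × 17.75 = 7.899 L·cmH2O.
Power = 15 × 7.899 = 118.49 L·cmH2O/min.

118.5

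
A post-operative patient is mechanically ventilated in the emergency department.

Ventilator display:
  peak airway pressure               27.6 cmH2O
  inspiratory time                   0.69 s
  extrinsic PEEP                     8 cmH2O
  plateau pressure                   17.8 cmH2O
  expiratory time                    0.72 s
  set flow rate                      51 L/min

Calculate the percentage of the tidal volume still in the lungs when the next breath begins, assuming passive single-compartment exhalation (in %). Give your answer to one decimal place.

Flow: 51 L/min ÷ 60 = 0.85 L/s.
Vt = flow × Ti = 0.85 L/s × 0.69 s × 1000 mL/L = 586.5 mL.
R = (PIP − Pplat)/V̇ = (27.6 − 17.8) / 0.85 = 9.8/0.85 = 11.529 cmH2O·s/L.
C = Vt/(Pplat − PEEP) = 586.5 / (17.8 − 8) = 586.5/9.8 = 59.847 mL/cmH2O.
τ = R × C = 11.529 × 0.05985 L/cmH2O = 0.69 s.
Fraction remaining at end-expiration = e^(−Te/τ) = e^(−0.72/0.69) = 0.3522 → 35.22%.

35.2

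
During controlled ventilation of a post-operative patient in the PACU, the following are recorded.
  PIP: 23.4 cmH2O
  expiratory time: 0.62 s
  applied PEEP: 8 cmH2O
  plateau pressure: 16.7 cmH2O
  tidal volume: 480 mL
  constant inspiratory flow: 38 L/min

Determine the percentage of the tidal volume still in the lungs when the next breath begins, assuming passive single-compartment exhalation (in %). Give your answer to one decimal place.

Flow: 38 L/min ÷ 60 = 0.6333 L/s.
R = (PIP − Pplat)/V̇ = (23.4 − 16.7) / 0.6333 = 6.7/0.6333 = 10.58 cmH2O·s/L.
C = Vt/(Pplat − PEEP) = 480.0 / (16.7 − 8) = 480.0/8.7 = 55.172 mL/cmH2O.
τ = R × C = 10.58 × 0.05517 L/cmH2O = 0.5837 s.
Fraction remaining at end-expiration = e^(−Te/τ) = e^(−0.62/0.5837) = 0.3457 → 34.57%.

34.6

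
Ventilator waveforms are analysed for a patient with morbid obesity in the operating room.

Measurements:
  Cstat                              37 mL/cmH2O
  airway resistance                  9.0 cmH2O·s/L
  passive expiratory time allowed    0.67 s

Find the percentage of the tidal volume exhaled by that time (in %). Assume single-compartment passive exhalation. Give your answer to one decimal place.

86.6

τ = R × C = 9.0 × 37 mL/cmH2O = 9.0 × 0.037 L/cmH2O = 0.333 s.
Passive exhalation: V(t)/V₀ = e^(−t/τ) = e^(−0.67/0.333) = 0.1337.
Fraction exhaled = 1 − 0.1337 = 0.8663 → 86.63%.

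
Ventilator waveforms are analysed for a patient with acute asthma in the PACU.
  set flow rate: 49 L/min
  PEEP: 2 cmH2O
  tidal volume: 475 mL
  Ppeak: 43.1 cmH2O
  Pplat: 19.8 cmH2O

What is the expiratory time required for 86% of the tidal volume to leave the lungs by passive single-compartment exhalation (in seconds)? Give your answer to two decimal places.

1.50

Flow: 49 L/min ÷ 60 = 0.8167 L/s.
R = (PIP − Pplat)/V̇ = (43.1 − 19.8) / 0.8167 = 23.3/0.8167 = 28.529 cmH2O·s/L.
C = Vt/(Pplat − PEEP) = 475.0 / (19.8 − 2) = 475.0/17.8 = 26.685 mL/cmH2O.
τ = R × C = 28.529 × 0.02669 L/cmH2O = 0.7614 s.
t = −τ·ln(1 − 0.86) = −0.7614·ln(0.14) = 1.497 s.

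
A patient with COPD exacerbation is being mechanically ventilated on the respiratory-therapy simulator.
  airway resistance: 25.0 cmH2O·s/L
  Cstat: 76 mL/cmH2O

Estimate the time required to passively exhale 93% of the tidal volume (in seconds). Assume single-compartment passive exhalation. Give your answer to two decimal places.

τ = R × C = 25.0 × 76 mL/cmH2O = 25.0 × 0.076 L/cmH2O = 1.9 s.
Exhaled fraction f = 1 − e^(−t/τ) → t = −τ·ln(1 − f) = −1.9·ln(0.07) = 5.053 s.

5.05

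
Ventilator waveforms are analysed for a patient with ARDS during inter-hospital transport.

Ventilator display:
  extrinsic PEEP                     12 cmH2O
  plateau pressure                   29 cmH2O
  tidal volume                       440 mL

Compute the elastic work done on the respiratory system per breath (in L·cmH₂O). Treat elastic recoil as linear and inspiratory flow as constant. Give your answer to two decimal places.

3.74

Elastic work ≈ ½ × (Pplat − PEEP) × Vt = 0.5 × (29 − 12) × 0.440 L = 0.5 × 17.0 × 0.440 = 3.74 L·cmH2O.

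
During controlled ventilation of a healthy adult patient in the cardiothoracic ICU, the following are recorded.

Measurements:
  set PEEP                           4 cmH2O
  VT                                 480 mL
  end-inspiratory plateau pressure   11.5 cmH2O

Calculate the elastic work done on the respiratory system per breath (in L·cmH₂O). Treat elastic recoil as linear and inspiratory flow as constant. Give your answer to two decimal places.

Elastic work ≈ ½ × (Pplat − PEEP) × Vt = 0.5 × (11.5 − 4) × 0.480 L = 0.5 × 7.5 × 0.480 = 1.8 L·cmH2O.

1.80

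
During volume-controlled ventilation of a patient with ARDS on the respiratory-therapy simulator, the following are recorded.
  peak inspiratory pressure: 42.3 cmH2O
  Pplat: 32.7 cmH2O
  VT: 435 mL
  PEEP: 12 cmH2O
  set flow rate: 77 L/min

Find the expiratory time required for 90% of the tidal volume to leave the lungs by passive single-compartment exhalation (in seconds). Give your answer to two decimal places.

Flow: 77 L/min ÷ 60 = 1.2833 L/s.
R = (PIP − Pplat)/V̇ = (42.3 − 32.7) / 1.2833 = 9.6/1.2833 = 7.481 cmH2O·s/L.
C = Vt/(Pplat − PEEP) = 435.0 / (32.7 − 12) = 435.0/20.7 = 21.014 mL/cmH2O.
τ = R × C = 7.481 × 0.02101 L/cmH2O = 0.1572 s.
t = −τ·ln(1 − 0.90) = −0.1572·ln(0.1) = 0.362 s.

0.36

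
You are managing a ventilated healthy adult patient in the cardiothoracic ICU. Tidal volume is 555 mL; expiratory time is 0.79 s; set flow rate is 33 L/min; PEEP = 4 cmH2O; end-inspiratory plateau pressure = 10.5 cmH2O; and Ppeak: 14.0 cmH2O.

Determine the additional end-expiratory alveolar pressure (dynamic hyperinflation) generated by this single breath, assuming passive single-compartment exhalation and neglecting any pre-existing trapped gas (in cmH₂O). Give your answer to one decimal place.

1.5

Flow: 33 L/min ÷ 60 = 0.55 L/s.
R = (PIP − Pplat)/V̇ = (14.0 − 10.5) / 0.55 = 3.5/0.55 = 6.364 cmH2O·s/L.
C = Vt/(Pplat − PEEP) = 555.0 / (10.5 − 4) = 555.0/6.5 = 85.385 mL/cmH2O.
τ = R × C = 6.364 × 0.08539 L/cmH2O = 0.5434 s.
Fraction remaining = e^(−Te/τ) = e^(−0.79/0.5434) = 0.2337; trapped volume = 555.0 × 0.2337 = 129.7 mL.
Additional alveolar pressure from trapping ≈ V_trapped / C = 129.7 / 85.385 = 1.519 cmH2O.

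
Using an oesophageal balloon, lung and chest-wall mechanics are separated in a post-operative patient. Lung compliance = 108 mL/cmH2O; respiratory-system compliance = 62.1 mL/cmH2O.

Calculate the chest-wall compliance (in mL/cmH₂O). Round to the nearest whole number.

1/Ccw = 1/Crs − 1/CL.
1/Ccw = 1/62.1 − 1/108 = 0.006844.
Ccw = 146.11 mL/cmH2O.

146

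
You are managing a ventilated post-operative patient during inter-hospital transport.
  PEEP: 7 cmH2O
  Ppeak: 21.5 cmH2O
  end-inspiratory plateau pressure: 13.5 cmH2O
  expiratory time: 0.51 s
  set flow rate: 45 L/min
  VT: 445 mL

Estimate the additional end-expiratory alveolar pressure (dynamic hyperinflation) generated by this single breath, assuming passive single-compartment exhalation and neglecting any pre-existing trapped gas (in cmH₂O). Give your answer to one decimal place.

3.2

Flow: 45 L/min ÷ 60 = 0.75 L/s.
R = (PIP − Pplat)/V̇ = (21.5 − 13.5) / 0.75 = 8.0/0.75 = 10.667 cmH2O·s/L.
C = Vt/(Pplat − PEEP) = 445.0 / (13.5 − 7) = 445.0/6.5 = 68.462 mL/cmH2O.
τ = R × C = 10.667 × 0.06846 L/cmH2O = 0.7303 s.
Fraction remaining = e^(−Te/τ) = e^(−0.51/0.7303) = 0.4974; trapped volume = 445.0 × 0.4974 = 221.34 mL.
Additional alveolar pressure from trapping ≈ V_trapped / C = 221.34 / 68.462 = 3.233 cmH2O.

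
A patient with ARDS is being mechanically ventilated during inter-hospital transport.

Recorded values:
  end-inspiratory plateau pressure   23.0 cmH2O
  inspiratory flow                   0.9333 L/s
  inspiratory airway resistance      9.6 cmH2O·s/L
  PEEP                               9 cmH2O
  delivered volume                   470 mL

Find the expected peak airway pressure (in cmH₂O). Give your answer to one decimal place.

PIP = Pplat + Raw × flow = 23.0 + 9.6 × 0.9333 = 23.0 + 8.96 = 31.96 cmH2O.

32.0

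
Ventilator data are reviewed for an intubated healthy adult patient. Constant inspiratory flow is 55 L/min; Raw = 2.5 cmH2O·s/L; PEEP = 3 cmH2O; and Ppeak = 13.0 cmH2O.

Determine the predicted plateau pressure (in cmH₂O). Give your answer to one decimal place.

Flow: 55 L/min ÷ 60 = 0.9167 L/s.
Pplat = PIP − Raw × flow = 13.0 − 2.5 × 0.9167 = 13.0 − 2.292 = 10.708 cmH2O.

10.7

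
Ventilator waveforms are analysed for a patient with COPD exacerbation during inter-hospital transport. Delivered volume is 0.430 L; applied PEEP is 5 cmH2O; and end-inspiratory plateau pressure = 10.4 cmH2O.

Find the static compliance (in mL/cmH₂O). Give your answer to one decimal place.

79.6

Cstat = Vt / (Pplat − PEEP) = 430 / (10.4 − 5) = 430 / 5.4 = 79.63 mL/cmH2O.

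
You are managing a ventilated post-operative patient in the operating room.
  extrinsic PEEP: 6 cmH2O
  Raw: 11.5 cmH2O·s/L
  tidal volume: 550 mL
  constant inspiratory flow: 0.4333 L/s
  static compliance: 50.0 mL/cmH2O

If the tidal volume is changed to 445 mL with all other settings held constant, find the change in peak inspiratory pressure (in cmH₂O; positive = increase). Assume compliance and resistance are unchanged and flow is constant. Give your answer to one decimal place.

-2.1

PIP = Vt/C + R·V̇ + PEEP (constant-flow equation of motion).
Only the elastic term changes: ΔPIP = ΔVt / C = (445 − 550) / 50.0 = -2.1 cmH2O.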